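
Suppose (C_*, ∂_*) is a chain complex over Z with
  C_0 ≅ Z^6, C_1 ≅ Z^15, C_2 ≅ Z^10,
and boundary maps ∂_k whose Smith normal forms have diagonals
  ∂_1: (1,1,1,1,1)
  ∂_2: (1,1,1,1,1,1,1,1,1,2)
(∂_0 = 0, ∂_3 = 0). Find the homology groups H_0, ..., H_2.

H_0: b_0 = 6 − 0 − 5 = 1; torsion from ∂_1 factors > 1: none. So H_0 ≅ Z.
H_1: b_1 = 15 − 5 − 10 = 0; torsion from ∂_2 factors > 1: [2]. So H_1 ≅ Z/2.
H_2: b_2 = 10 − 10 − 0 = 0; torsion from ∂_3 factors > 1: none. So H_2 ≅ 0.

H_0 ≅ Z,  H_1 ≅ Z/2,  H_2 = 0.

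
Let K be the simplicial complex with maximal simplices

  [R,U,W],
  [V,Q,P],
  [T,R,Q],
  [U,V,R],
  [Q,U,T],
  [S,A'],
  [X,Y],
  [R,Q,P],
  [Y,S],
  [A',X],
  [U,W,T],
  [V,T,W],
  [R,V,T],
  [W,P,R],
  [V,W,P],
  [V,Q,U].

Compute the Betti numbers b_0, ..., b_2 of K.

Take the total order P < Q < R < S < T < U < V < W < X < Y < A' on the vertex set. Then K (dimension 2) consists of the simplices:

  0-simplices (11): [P], [Q], [R], [S], [T], [U], [V], [W], [X], [Y], [A']
  1-simplices (22): [P,Q], [P,R], [P,V], [P,W], [Q,R], [Q,T], [Q,U], [Q,V], [R,T], [R,U], [R,V], [R,W], [S,Y], [S,A'], [T,U], [T,V], [T,W], [U,V], [U,W], [V,W], [X,Y], [X,A']
  2-simplices (12): [P,Q,R], [P,Q,V], [P,R,W], [P,V,W], [Q,R,T], [Q,T,U], [Q,U,V], [R,T,V], [R,U,V], [R,U,W], [T,U,W], [T,V,W]

giving chain groups C_0 ≅ Z^11, C_1 ≅ Z^22, C_2 ≅ Z^12.

The boundary map ∂_1: C_1 → C_0 maps an edge to its endpoints' difference, ∂[p,q] = q − p. For instance
  ∂[R,U] = [U] − [R].
As a 11×22 matrix over Z this has rank 9, with invariant factors (1,1,1,1,1,1,1,1,1).

The boundary map ∂_2: C_2 → C_1 acts by ∂[p,q,r] = [q,r] − [p,r] + [p,q]. For instance
  ∂[P,Q,R] = [Q,R] − [P,R] + [P,Q],
  ∂[Q,U,V] = [U,V] − [Q,V] + [Q,U].
As a 22×12 matrix over Z this has rank 12, with invariant factors (1,1,1,1,1,1,1,1,1,1,1,2).

From H_k ≅ ker(∂_k) / im(∂_{k+1}) we obtain:

  H_0: rank C_0 − rank ∂_1 = 11 − 9 = 2, and the invariant factors of ∂_1 are all 1, so H_0 = Z^2.
  H_1: rank ker ∂_1 − rank ∂_2 = (22 − 9) − 12 = 1, and ∂_2 has invariant factor 2 > 1, so H_1 = Z ⊕ Z/2.
  H_2: rank ker ∂_2 − rank ∂_3 = (12 − 12) − 0 = 0, and there is no ∂_3, so H_2 = 0.

(K is a triangulation of the disjoint union of the circle S^1 and the real projective plane RP^2.)

Hence the Betti numbers are b_0 = 2, b_1 = 1, b_2 = 0.

b_0 = 2, b_1 = 1, b_2 = 0.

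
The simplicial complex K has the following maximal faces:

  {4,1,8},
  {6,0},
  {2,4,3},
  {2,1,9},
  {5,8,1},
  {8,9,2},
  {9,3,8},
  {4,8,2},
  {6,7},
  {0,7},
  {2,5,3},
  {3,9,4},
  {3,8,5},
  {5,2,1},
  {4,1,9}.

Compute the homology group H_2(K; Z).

Order the vertices as 0 < 1 < 2 < 3 < 4 < 5 < 6 < 7 < 8 < 9. Listing each simplex with vertices in this order, K has dimension 2 with simplices:

  0-simplices (10): [0], [1], [2], [3], [4], [5], [6], [7], [8], [9]
  1-simplices (21): [0,6], [0,7], [1,2], [1,4], [1,5], [1,8], [1,9], [2,3], [2,4], [2,5], [2,8], [2,9], [3,4], [3,5], [3,8], [3,9], [4,8], [4,9], [5,8], [6,7], [8,9]
  2-simplices (12): [1,2,5], [1,2,9], [1,4,8], [1,4,9], [1,5,8], [2,3,4], [2,3,5], [2,4,8], [2,8,9], [3,4,9], [3,5,8], [3,8,9]

so the chain groups are C_0 ≅ Z^10, C_1 ≅ Z^21, C_2 ≅ Z^12.

Boundary ∂_1: C_1 → C_0 is given by ∂[p,q] = [q] − [p]. For instance
  ∂[3,9] = [9] − [3].
This gives a 10×21 integer matrix of rank 8; reducing to Smith normal form yields diagonal entries (1,1,1,1,1,1,1,1).

Boundary ∂_2: C_2 → C_1 sends each 2-simplex [p,q,r] to [q,r] − [p,r] + [p,q]. For instance
  ∂[2,8,9] = [8,9] − [2,9] + [2,8],
  ∂[2,4,8] = [4,8] − [2,8] + [2,4].
As a 21×12 matrix over Z this has rank 12, with invariant factors (1,1,1,1,1,1,1,1,1,1,1,2).

Computing H_k = (kernel of ∂_k) / (image of ∂_{k+1}):

  H_2: rank ker ∂_2 − rank ∂_3 = (12 − 12) − 0 = 0, and there is no ∂_3, so H_2 ≅ 0.

H_2 = 0.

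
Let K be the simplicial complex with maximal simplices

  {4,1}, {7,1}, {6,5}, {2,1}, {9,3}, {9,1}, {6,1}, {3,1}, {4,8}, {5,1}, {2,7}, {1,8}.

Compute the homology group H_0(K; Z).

H_0 ≅ Z.

K has 9 vertices, 12 edges.
rank ∂_0 = 0, rank ∂_1 = 8 ⇒ b_0 = 9 − 0 − 8 = 1; all invariant factors of ∂_1 are 1 so no torsion. So H_0 = Z.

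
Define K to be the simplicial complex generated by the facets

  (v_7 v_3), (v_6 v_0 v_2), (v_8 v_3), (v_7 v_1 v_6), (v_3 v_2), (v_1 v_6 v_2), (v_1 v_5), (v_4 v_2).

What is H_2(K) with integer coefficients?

H_2 ≅ 0.

We work with the vertex ordering v_0 < v_1 < v_2 < v_3 < v_4 < v_5 < v_6 < v_7 < v_8. The simplices of K, each written with vertices in increasing order, are:

  0-simplices (9): [v_0], [v_1], [v_2], [v_3], [v_4], [v_5], [v_6], [v_7], [v_8]
  1-simplices (12): [v_0,v_2], [v_0,v_6], [v_1,v_2], [v_1,v_5], [v_1,v_6], [v_1,v_7], [v_2,v_3], [v_2,v_4], [v_2,v_6], [v_3,v_7], [v_3,v_8], [v_6,v_7]
  2-simplices (3): [v_0,v_2,v_6], [v_1,v_2,v_6], [v_1,v_6,v_7]

giving chain groups C_0 ≅ Z^9, C_1 ≅ Z^12, C_2 ≅ Z^3.

Boundary ∂_1: C_1 → C_0 is given by ∂[p,q] = [q] − [p].
This gives a 9×12 integer matrix of rank 8; reducing to Smith normal form yields diagonal entries (1,1,1,1,1,1,1,1).

Boundary ∂_2: C_2 → C_1 maps a triangle to the signed sum of its edges. For instance
  ∂[v_1,v_2,v_6] = [v_2,v_6] − [v_1,v_6] + [v_1,v_2],
  ∂[v_1,v_6,v_7] = [v_6,v_7] − [v_1,v_7] + [v_1,v_6].
The 12×3 boundary matrix has rank 3 and Smith normal form diag(1,1,1).

Reading off H_k = ker ∂_k / im ∂_{k+1}:

  H_2: rank ker ∂_2 − rank ∂_3 = (3 − 3) − 0 = 0, and there is no ∂_3, so H_2 = 0.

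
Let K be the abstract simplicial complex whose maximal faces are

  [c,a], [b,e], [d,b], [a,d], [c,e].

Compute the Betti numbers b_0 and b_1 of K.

We work with the vertex ordering a < b < c < d < e. The simplices of K, each written with vertices in increasing order, are:

  0-simplices (5): a, b, c, d, e
  1-simplices (5): ac, ad, bd, be, ce

giving chain groups C_0 ≅ Z^5, C_1 ≅ Z^5.

Boundary ∂_1: C_1 → C_0 is given by ∂[p,q] = [q] − [p]. For instance
  ∂be = e − b.
The resulting 5×5 matrix has rank 4, and its Smith normal form has invariant factors (1,1,1,1).

From H_k ≅ ker(∂_k) / im(∂_{k+1}) we obtain:

  H_0: rank C_0 − rank ∂_1 = 5 − 4 = 1, and the invariant factors of ∂_1 are all 1, so H_0 ≅ Z.
  H_1: rank ker ∂_1 − rank ∂_2 = (5 − 4) − 0 = 1, and there is no ∂_2, so H_1 ≅ Z.

Hence the Betti numbers are b_0 = 1, b_1 = 1.

b_0 = 1, b_1 = 1.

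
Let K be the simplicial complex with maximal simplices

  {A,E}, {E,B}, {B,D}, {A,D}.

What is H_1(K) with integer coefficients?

H_1 = Z.

Fix the vertex order A < B < D < E and write every simplex with vertices in increasing order. Then dim K = 1 and the simplices of K are:

  0-simplices (4): A, B, D, E
  1-simplices (4): AD, AE, BD, BE

Hence C_0 ≅ Z^4, C_1 ≅ Z^4.

∂_1: C_1 → C_0 sends each edge [p,q] (with p < q) to q − p. For instance
  ∂BD = D − B.
This gives a 4×4 integer matrix of rank 3; reducing to Smith normal form yields diagonal entries (1,1,1).

Reading off H_k = ker ∂_k / im ∂_{k+1}:

  H_1: rank ker ∂_1 − rank ∂_2 = (4 − 3) − 0 = 1, and there is no ∂_2, so H_1 = Z.

(K is a triangulation of the circle S^1.)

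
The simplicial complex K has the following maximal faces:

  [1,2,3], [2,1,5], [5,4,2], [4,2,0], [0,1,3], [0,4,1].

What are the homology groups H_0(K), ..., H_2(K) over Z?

H_0 ≅ Z,  H_1 ≅ Z,  H_2 = 0.

Take the total order 0 < 1 < 2 < 3 < 4 < 5 on the vertex set. Then K (dimension 2) consists of the simplices:

  0-simplices (6): [0], [1], [2], [3], [4], [5]
  1-simplices (12): [0,1], [0,2], [0,3], [0,4], [1,2], [1,3], [1,4], [1,5], [2,3], [2,4], [2,5], [4,5]
  2-simplices (6): [0,1,3], [0,1,4], [0,2,4], [1,2,3], [1,2,5], [2,4,5]

Hence C_0 ≅ Z^6, C_1 ≅ Z^12, C_2 ≅ Z^6.

Boundary ∂_1: C_1 → C_0 is given by ∂[p,q] = [q] − [p]. For instance
  ∂[2,3] = [3] − [2].
As a 6×12 matrix over Z this has rank 5, with invariant factors (1,1,1,1,1).

∂_2: C_2 → C_1 acts by ∂[p,q,r] = [q,r] − [p,r] + [p,q]. For instance
  ∂[1,2,3] = [2,3] − [1,3] + [1,2],
  ∂[0,2,4] = [2,4] − [0,4] + [0,2].
As a 12×6 matrix over Z this has rank 6, with invariant factors (1,1,1,1,1,1).

From H_k ≅ ker(∂_k) / im(∂_{k+1}) we obtain:

  H_0: rank C_0 − rank ∂_1 = 6 − 5 = 1, and the invariant factors of ∂_1 are all 1, so H_0 = Z.
  H_1: rank ker ∂_1 − rank ∂_2 = (12 − 5) − 6 = 1, and the invariant factors of ∂_2 are all 1, so H_1 = Z.
  H_2: rank ker ∂_2 − rank ∂_3 = (6 − 6) − 0 = 0, and there is no ∂_3, so H_2 = 0.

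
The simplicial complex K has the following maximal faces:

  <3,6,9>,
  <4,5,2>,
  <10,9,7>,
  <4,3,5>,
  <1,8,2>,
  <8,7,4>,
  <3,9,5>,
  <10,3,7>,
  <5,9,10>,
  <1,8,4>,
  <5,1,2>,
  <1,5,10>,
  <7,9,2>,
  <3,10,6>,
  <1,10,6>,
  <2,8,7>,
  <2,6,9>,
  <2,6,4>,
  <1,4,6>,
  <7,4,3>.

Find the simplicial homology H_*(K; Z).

H_0 = Z,  H_1 = Z ⊕ Z/2,  H_2 = 0.

K has 10 vertices, 30 edges, 20 triangles.
rank ∂_0 = 0, rank ∂_1 = 9 ⇒ b_0 = 10 − 0 − 9 = 1; all invariant factors of ∂_1 are 1 so no torsion. So H_0 = Z.
rank ∂_1 = 9, rank ∂_2 = 20 ⇒ b_1 = 30 − 9 − 20 = 1; ∂_2 has invariant factor(s) [2] giving torsion. So H_1 = Z ⊕ Z/2.
rank ∂_2 = 20, rank ∂_3 = 0 ⇒ b_2 = 20 − 20 − 0 = 0. So H_2 = 0.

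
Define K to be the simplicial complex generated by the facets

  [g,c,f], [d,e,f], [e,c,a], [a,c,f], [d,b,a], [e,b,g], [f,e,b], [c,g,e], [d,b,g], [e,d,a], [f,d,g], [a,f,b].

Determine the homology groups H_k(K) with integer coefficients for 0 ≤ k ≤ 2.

H_0 = Z,  H_1 = Z_2,  H_2 = 0.

Order the vertices as a < b < c < d < e < f < g. Listing each simplex with vertices in this order, K has dimension 2 with simplices:

  0-simplices (7): a, b, c, d, e, f, g
  1-simplices (18): ab, ac, ad, ae, af, bd, be, bf, bg, ce, cf, cg, de, df, dg, ef, eg, fg
  2-simplices (12): abd, abf, ace, acf, ade, bdg, bef, beg, ceg, cfg, def, dfg

giving chain groups C_0 ≅ Z^7, C_1 ≅ Z^18, C_2 ≅ Z^12.

Boundary ∂_1: C_1 → C_0 is given by ∂[p,q] = [q] − [p].
The 7×18 boundary matrix has rank 6 and Smith normal form diag(1,1,1,1,1,1).

The boundary map ∂_2: C_2 → C_1 acts by ∂[p,q,r] = [q,r] − [p,r] + [p,q]. For instance
  ∂def = ef − df + de,
  ∂ceg = eg − cg + ce.
The resulting 18×12 matrix has rank 12, and its Smith normal form has invariant factors (1,1,1,1,1,1,1,1,1,1,1,2).

From H_k ≅ ker(∂_k) / im(∂_{k+1}) we obtain:

  H_0: rank C_0 − rank ∂_1 = 7 − 6 = 1, and the invariant factors of ∂_1 are all 1, so H_0 ≅ Z.
  H_1: rank ker ∂_1 − rank ∂_2 = (18 − 6) − 12 = 0, and ∂_2 has invariant factor 2 > 1, so H_1 ≅ Z_2.
  H_2: rank ker ∂_2 − rank ∂_3 = (12 − 12) − 0 = 0, and there is no ∂_3, so H_2 ≅ 0.

As a check, the Euler characteristic is 7 − 18 + 12 = 1, which agrees with 1 − 0 + 0 = 1.
(K is a triangulation of the real projective plane RP^2.)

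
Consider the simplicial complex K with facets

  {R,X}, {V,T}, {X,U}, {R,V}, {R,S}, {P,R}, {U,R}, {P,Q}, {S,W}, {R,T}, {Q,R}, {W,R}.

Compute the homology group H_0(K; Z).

H_0 ≅ Z.

We work with the vertex ordering P < Q < R < S < T < U < V < W < X. The simplices of K, each written with vertices in increasing order, are:

  0-simplices (9): P, Q, R, S, T, U, V, W, X
  1-simplices (12): PQ, PR, QR, RS, RT, RU, RV, RW, RX, SW, TV, UX

Hence C_0 ≅ Z^9, C_1 ≅ Z^12.

The boundary map ∂_1: C_1 → C_0 maps an edge to its endpoints' difference, ∂[p,q] = q − p. For instance
  ∂TV = V − T.
As a 9×12 matrix over Z this has rank 8, with invariant factors (1,1,1,1,1,1,1,1).

Reading off H_k = ker ∂_k / im ∂_{k+1}:

  H_0: rank C_0 − rank ∂_1 = 9 − 8 = 1, and the invariant factors of ∂_1 are all 1, so H_0 ≅ Z.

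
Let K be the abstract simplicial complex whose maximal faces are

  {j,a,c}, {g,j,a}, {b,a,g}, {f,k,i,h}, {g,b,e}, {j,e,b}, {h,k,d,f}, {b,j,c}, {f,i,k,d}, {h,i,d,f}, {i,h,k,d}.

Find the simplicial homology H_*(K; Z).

K has 11 vertices, 22 edges, 16 triangles, 5 3-simplices.
rank ∂_0 = 0, rank ∂_1 = 9 ⇒ b_0 = 11 − 0 − 9 = 2; all invariant factors of ∂_1 are 1 so no torsion. So H_0 = Z^2.
rank ∂_1 = 9, rank ∂_2 = 12 ⇒ b_1 = 22 − 9 − 12 = 1; all invariant factors of ∂_2 are 1 so no torsion. So H_1 = Z.
rank ∂_2 = 12, rank ∂_3 = 4 ⇒ b_2 = 16 − 12 − 4 = 0; all invariant factors of ∂_3 are 1 so no torsion. So H_2 = 0.
rank ∂_3 = 4, rank ∂_4 = 0 ⇒ b_3 = 5 − 4 − 0 = 1. So H_3 = Z.

H_0 ≅ Z^2,  H_1 ≅ Z,  H_2 = 0,  H_3 ≅ Z.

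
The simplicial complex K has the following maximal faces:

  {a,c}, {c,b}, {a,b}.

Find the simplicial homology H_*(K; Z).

We work with the vertex ordering a < b < c. The simplices of K, each written with vertices in increasing order, are:

  0-simplices (3): a, b, c
  1-simplices (3): ab, ac, bc

giving chain groups C_0 ≅ Z^3, C_1 ≅ Z^3.

Boundary ∂_1: C_1 → C_0 maps an edge to its endpoints' difference, ∂[p,q] = q − p. For instance
  ∂ac = c − a.
The resulting 3×3 matrix has rank 2, and its Smith normal form has invariant factors (1,1).

Reading off H_k = ker ∂_k / im ∂_{k+1}:

  H_0: rank C_0 − rank ∂_1 = 3 − 2 = 1, and the invariant factors of ∂_1 are all 1, so H_0 ≅ Z.
  H_1: rank ker ∂_1 − rank ∂_2 = (3 − 2) − 0 = 1, and there is no ∂_2, so H_1 ≅ Z.

As a check, the Euler characteristic is 3 − 3 = 0, which agrees with 1 − 1 = 0.
(K is a triangulation of the circle S^1.)

H_0 = Z,  H_1 = Z.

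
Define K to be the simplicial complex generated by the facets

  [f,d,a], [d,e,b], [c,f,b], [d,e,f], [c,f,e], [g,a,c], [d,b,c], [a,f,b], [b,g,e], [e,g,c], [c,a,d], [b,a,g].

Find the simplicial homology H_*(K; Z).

H_0 ≅ Z,  H_1 ≅ Z/2Z,  H_2 = 0.

Fix the vertex order a < b < c < d < e < f < g and write every simplex with vertices in increasing order. Then dim K = 2 and the simplices of K are:

  0-simplices (7): a, b, c, d, e, f, g
  1-simplices (18): ab, ac, ad, af, ag, bc, bd, be, bf, bg, cd, ce, cf, cg, de, df, ef, eg
  2-simplices (12): abf, abg, acd, acg, adf, bcd, bcf, bde, beg, cef, ceg, def

so the chain groups are C_0 ≅ Z^7, C_1 ≅ Z^18, C_2 ≅ Z^12.

The boundary map ∂_1: C_1 → C_0 sends each edge [p,q] (with p < q) to q − p. For instance
  ∂ab = b − a.
This gives a 7×18 integer matrix of rank 6; reducing to Smith normal form yields diagonal entries (1,1,1,1,1,1).

Boundary ∂_2: C_2 → C_1 sends each 2-simplex [p,q,r] to [q,r] − [p,r] + [p,q]. For instance
  ∂bde = de − be + bd,
  ∂cef = ef − cf + ce.
The 18×12 boundary matrix has rank 12 and Smith normal form diag(1,1,1,1,1,1,1,1,1,1,1,2).

Reading off H_k = ker ∂_k / im ∂_{k+1}:

  H_0: rank C_0 − rank ∂_1 = 7 − 6 = 1, and the invariant factors of ∂_1 are all 1, so H_0 = Z.
  H_1: rank ker ∂_1 − rank ∂_2 = (18 − 6) − 12 = 0, and ∂_2 has invariant factor 2 > 1, so H_1 = Z/2Z.
  H_2: rank ker ∂_2 − rank ∂_3 = (12 − 12) − 0 = 0, and there is no ∂_3, so H_2 = 0.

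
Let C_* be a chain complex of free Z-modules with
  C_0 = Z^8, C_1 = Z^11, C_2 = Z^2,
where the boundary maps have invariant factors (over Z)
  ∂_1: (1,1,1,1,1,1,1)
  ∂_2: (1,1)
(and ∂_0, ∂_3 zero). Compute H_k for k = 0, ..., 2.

H_0: b_0 = 8 − 0 − 7 = 1; torsion from ∂_1 factors > 1: none. So H_0 ≅ Z.
H_1: b_1 = 11 − 7 − 2 = 2; torsion from ∂_2 factors > 1: none. So H_1 ≅ Z^2.
H_2: b_2 = 2 − 2 − 0 = 0; torsion from ∂_3 factors > 1: none. So H_2 ≅ 0.

H_0 ≅ Z,  H_1 ≅ Z^2,  H_2 = 0.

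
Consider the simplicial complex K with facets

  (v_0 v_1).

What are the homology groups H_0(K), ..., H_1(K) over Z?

Take the total order v_0 < v_1 on the vertex set. Then K (dimension 1) consists of the simplices:

  0-simplices (2): [v_0], [v_1]
  1-simplices (1): [v_0,v_1]

giving chain groups C_0 ≅ Z^2, C_1 ≅ Z^1.

Boundary ∂_1: C_1 → C_0 sends each edge [p,q] (with p < q) to q − p.
This gives a 2×1 integer matrix of rank 1; reducing to Smith normal form yields diagonal entries (1).

Reading off H_k = ker ∂_k / im ∂_{k+1}:

  H_0: rank C_0 − rank ∂_1 = 2 − 1 = 1, and the invariant factors of ∂_1 are all 1, so H_0 = Z.
  H_1: rank ker ∂_1 − rank ∂_2 = (1 − 1) − 0 = 0, and there is no ∂_2, so H_1 = 0.

H_0 = Z,  H_1 = 0.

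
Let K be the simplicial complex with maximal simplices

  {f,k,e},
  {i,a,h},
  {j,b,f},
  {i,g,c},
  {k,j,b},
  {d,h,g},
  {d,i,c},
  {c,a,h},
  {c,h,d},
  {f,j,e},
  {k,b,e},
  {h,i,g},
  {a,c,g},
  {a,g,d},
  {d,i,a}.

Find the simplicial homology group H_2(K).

H_2 = 0.

K has 11 vertices, 25 edges, 15 triangles.
rank ∂_2 = 15, rank ∂_3 = 0 ⇒ b_2 = 15 − 15 − 0 = 0. So H_2 = 0.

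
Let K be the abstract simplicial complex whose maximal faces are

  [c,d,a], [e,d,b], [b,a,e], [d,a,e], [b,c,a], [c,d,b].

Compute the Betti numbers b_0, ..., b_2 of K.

b_0 = 1, b_1 = 0, b_2 = 1.

Order the vertices as a < b < c < d < e. Listing each simplex with vertices in this order, K has dimension 2 with simplices:

  0-simplices (5): a, b, c, d, e
  1-simplices (9): ab, ac, ad, ae, bc, bd, be, cd, de
  2-simplices (6): abc, abe, acd, ade, bcd, bde

giving chain groups C_0 ≅ Z^5, C_1 ≅ Z^9, C_2 ≅ Z^6.

The boundary map ∂_1: C_1 → C_0 sends each edge [p,q] (with p < q) to q − p.
As a 5×9 matrix over Z this has rank 4, with invariant factors (1,1,1,1).

The boundary map ∂_2: C_2 → C_1 sends each 2-simplex [p,q,r] to [q,r] − [p,r] + [p,q]. For instance
  ∂bcd = cd − bd + bc,
  ∂acd = cd − ad + ac.
As a 9×6 matrix over Z this has rank 5, with invariant factors (1,1,1,1,1).

Reading off H_k = ker ∂_k / im ∂_{k+1}:

  H_0: rank C_0 − rank ∂_1 = 5 − 4 = 1, and the invariant factors of ∂_1 are all 1, so H_0 = Z.
  H_1: rank ker ∂_1 − rank ∂_2 = (9 − 4) − 5 = 0, and the invariant factors of ∂_2 are all 1, so H_1 = 0.
  H_2: rank ker ∂_2 − rank ∂_3 = (6 − 5) − 0 = 1, and there is no ∂_3, so H_2 = Z.

(K is a triangulation of the 2-sphere S^2.)

Hence the Betti numbers are b_0 = 1, b_1 = 0, b_2 = 1.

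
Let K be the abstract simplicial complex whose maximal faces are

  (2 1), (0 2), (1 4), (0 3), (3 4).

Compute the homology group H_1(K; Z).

H_1 ≅ Z.

Order the vertices as 0 < 1 < 2 < 3 < 4. Listing each simplex with vertices in this order, K has dimension 1 with simplices:

  0-simplices (5): [0], [1], [2], [3], [4]
  1-simplices (5): [0,2], [0,3], [1,2], [1,4], [3,4]

giving chain groups C_0 ≅ Z^5, C_1 ≅ Z^5.

The boundary map ∂_1: C_1 → C_0 is given by ∂[p,q] = [q] − [p]. For instance
  ∂[1,4] = [4] − [1].
The 5×5 boundary matrix has rank 4 and Smith normal form diag(1,1,1,1).

Now H_k = ker ∂_k / im ∂_{k+1}, so:

  H_1: rank ker ∂_1 − rank ∂_2 = (5 − 4) − 0 = 1, and there is no ∂_2, so H_1 ≅ Z.

(K is a triangulation of the circle S^1.)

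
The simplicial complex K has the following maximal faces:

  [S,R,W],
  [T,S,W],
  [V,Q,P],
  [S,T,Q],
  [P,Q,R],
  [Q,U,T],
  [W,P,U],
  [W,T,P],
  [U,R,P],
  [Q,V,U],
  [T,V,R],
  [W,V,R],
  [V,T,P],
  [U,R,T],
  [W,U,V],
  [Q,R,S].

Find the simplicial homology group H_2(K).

Order the vertices as P < Q < R < S < T < U < V < W. Listing each simplex with vertices in this order, K has dimension 2 with simplices:

  0-simplices (8): P, Q, R, S, T, U, V, W
  1-simplices (24): PQ, PR, PT, PU, PV, PW, QR, QS, QT, QU, QV, RS, RT, RU, RV, RW, ST, SW, TU, TV, TW, UV, UW, VW
  2-simplices (16): PQR, PQV, PRU, PTV, PTW, PUW, QRS, QST, QTU, QUV, RSW, RTU, RTV, RVW, STW, UVW

Hence C_0 ≅ Z^8, C_1 ≅ Z^24, C_2 ≅ Z^16.

Boundary ∂_1: C_1 → C_0 is given by ∂[p,q] = [q] − [p]. For instance
  ∂PW = W − P.
This gives a 8×24 integer matrix of rank 7; reducing to Smith normal form yields diagonal entries (1,1,1,1,1,1,1).

∂_2: C_2 → C_1 maps a triangle to the signed sum of its edges. For instance
  ∂STW = TW − SW + ST,
  ∂RTU = TU − RU + RT.
The resulting 24×16 matrix has rank 15, and its Smith normal form has invariant factors (1,1,1,1,1,1,1,1,1,1,1,1,1,1,1).

Now H_k = ker ∂_k / im ∂_{k+1}, so:

  H_2: rank ker ∂_2 − rank ∂_3 = (16 − 15) − 0 = 1, and there is no ∂_3, so H_2 ≅ Z.

H_2 ≅ Z.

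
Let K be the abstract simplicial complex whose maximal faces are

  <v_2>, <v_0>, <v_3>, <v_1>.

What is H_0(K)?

H_0 ≅ Z^4.

Take the total order v_0 < v_1 < v_2 < v_3 on the vertex set. Then K (dimension 0) consists of the simplices:

  0-simplices (4): [v_0], [v_1], [v_2], [v_3]

giving chain groups C_0 ≅ Z^4.

Now H_k = ker ∂_k / im ∂_{k+1}, so:

  H_0: rank C_0 − rank ∂_1 = 4 − 0 = 4, and there is no ∂_1, so H_0 = Z^4.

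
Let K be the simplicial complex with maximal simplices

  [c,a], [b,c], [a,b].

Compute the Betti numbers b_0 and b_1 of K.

b_0 = 1, b_1 = 1.

Fix the vertex order a < b < c and write every simplex with vertices in increasing order. Then dim K = 1 and the simplices of K are:

  0-simplices (3): a, b, c
  1-simplices (3): ab, ac, bc

so the chain groups are C_0 ≅ Z^3, C_1 ≅ Z^3.

∂_1: C_1 → C_0 sends each edge [p,q] (with p < q) to q − p.
As a 3×3 matrix over Z this has rank 2, with invariant factors (1,1).

Reading off H_k = ker ∂_k / im ∂_{k+1}:

  H_0: rank C_0 − rank ∂_1 = 3 − 2 = 1, and the invariant factors of ∂_1 are all 1, so H_0 ≅ Z.
  H_1: rank ker ∂_1 − rank ∂_2 = (3 − 2) − 0 = 1, and there is no ∂_2, so H_1 ≅ Z.

(K is a triangulation of the circle S^1.)

Hence the Betti numbers are b_0 = 1, b_1 = 1.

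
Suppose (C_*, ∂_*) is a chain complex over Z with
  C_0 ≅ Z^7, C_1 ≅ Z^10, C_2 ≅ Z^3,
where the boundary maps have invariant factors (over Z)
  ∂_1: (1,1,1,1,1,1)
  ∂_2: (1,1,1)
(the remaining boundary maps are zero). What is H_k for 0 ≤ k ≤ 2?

H_0 = Z,  H_1 = Z,  H_2 = 0.

H_0: b_0 = 7 − 0 − 6 = 1; torsion from ∂_1 factors > 1: none. So H_0 = Z.
H_1: b_1 = 10 − 6 − 3 = 1; torsion from ∂_2 factors > 1: none. So H_1 = Z.
H_2: b_2 = 3 − 3 − 0 = 0; torsion from ∂_3 factors > 1: none. So H_2 = 0.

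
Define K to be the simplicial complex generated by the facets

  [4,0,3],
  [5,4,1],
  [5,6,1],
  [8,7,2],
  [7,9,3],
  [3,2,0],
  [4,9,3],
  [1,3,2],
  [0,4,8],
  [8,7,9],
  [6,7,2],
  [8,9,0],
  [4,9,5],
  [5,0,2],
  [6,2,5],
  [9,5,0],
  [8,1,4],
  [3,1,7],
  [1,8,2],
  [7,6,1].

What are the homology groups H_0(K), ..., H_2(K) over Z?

Order the vertices as 0 < 1 < 2 < 3 < 4 < 5 < 6 < 7 < 8 < 9. Listing each simplex with vertices in this order, K has dimension 2 with simplices:

  0-simplices (10): [0], [1], [2], [3], [4], [5], [6], [7], [8], [9]
  1-simplices (30): (30 of them)
  2-simplices (20): (20 of them)

so the chain groups are C_0 ≅ Z^10, C_1 ≅ Z^30, C_2 ≅ Z^20.

Boundary ∂_1: C_1 → C_0 is given by ∂[p,q] = [q] − [p]. For instance
  ∂[7,9] = [9] − [7].
The resulting 10×30 matrix has rank 9, and its Smith normal form has invariant factors (1,1,1,1,1,1,1,1,1).

Boundary ∂_2: C_2 → C_1 acts by ∂[p,q,r] = [q,r] − [p,r] + [p,q]. For instance
  ∂[0,2,3] = [2,3] − [0,3] + [0,2],
  ∂[0,4,8] = [4,8] − [0,8] + [0,4].
The resulting 30×20 matrix has rank 20, and its Smith normal form has invariant factors (1,1,1,1,1,1,1,1,1,1,1,1,1,1,1,1,1,1,1,2).

Computing H_k = (kernel of ∂_k) / (image of ∂_{k+1}):

  H_0: rank C_0 − rank ∂_1 = 10 − 9 = 1, and the invariant factors of ∂_1 are all 1, so H_0 ≅ Z.
  H_1: rank ker ∂_1 − rank ∂_2 = (30 − 9) − 20 = 1, and ∂_2 has invariant factor 2 > 1, so H_1 ≅ Z ⊕ Z_2.
  H_2: rank ker ∂_2 − rank ∂_3 = (20 − 20) − 0 = 0, and there is no ∂_3, so H_2 ≅ 0.

As a check, the Euler characteristic is 10 − 30 + 20 = 0, which agrees with 1 − 1 + 0 = 0.

H_0 ≅ Z,  H_1 ≅ Z ⊕ Z_2,  H_2 = 0.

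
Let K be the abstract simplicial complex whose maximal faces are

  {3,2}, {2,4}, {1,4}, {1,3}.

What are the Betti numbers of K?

We work with the vertex ordering 1 < 2 < 3 < 4. The simplices of K, each written with vertices in increasing order, are:

  0-simplices (4): [1], [2], [3], [4]
  1-simplices (4): [1,3], [1,4], [2,3], [2,4]

giving chain groups C_0 ≅ Z^4, C_1 ≅ Z^4.

∂_1: C_1 → C_0 sends each edge [p,q] (with p < q) to q − p.
This gives a 4×4 integer matrix of rank 3; reducing to Smith normal form yields diagonal entries (1,1,1).

Computing H_k = (kernel of ∂_k) / (image of ∂_{k+1}):

  H_0: rank C_0 − rank ∂_1 = 4 − 3 = 1, and the invariant factors of ∂_1 are all 1, so H_0 = Z.
  H_1: rank ker ∂_1 − rank ∂_2 = (4 − 3) − 0 = 1, and there is no ∂_2, so H_1 = Z.

(K is a triangulation of the circle S^1.)

Hence the Betti numbers are b_0 = 1, b_1 = 1.

b_0 = 1, b_1 = 1.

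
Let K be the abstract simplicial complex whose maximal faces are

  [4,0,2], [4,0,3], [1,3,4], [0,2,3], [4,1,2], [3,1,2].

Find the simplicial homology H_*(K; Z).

H_0 ≅ Z,  H_1 = 0,  H_2 ≅ Z.

We work with the vertex ordering 0 < 1 < 2 < 3 < 4. The simplices of K, each written with vertices in increasing order, are:

  0-simplices (5): [0], [1], [2], [3], [4]
  1-simplices (9): [0,2], [0,3], [0,4], [1,2], [1,3], [1,4], [2,3], [2,4], [3,4]
  2-simplices (6): [0,2,3], [0,2,4], [0,3,4], [1,2,3], [1,2,4], [1,3,4]

Hence C_0 ≅ Z^5, C_1 ≅ Z^9, C_2 ≅ Z^6.

∂_1: C_1 → C_0 sends each edge [p,q] (with p < q) to q − p.
This gives a 5×9 integer matrix of rank 4; reducing to Smith normal form yields diagonal entries (1,1,1,1).

∂_2: C_2 → C_1 maps a triangle to the signed sum of its edges. For instance
  ∂[1,2,3] = [2,3] − [1,3] + [1,2],
  ∂[1,3,4] = [3,4] − [1,4] + [1,3].
The resulting 9×6 matrix has rank 5, and its Smith normal form has invariant factors (1,1,1,1,1).

Now H_k = ker ∂_k / im ∂_{k+1}, so:

  H_0: rank C_0 − rank ∂_1 = 5 − 4 = 1, and the invariant factors of ∂_1 are all 1, so H_0 = Z.
  H_1: rank ker ∂_1 − rank ∂_2 = (9 − 4) − 5 = 0, and the invariant factors of ∂_2 are all 1, so H_1 = 0.
  H_2: rank ker ∂_2 − rank ∂_3 = (6 − 5) − 0 = 1, and there is no ∂_3, so H_2 = Z.

(K is a triangulation of the 2-sphere S^2.)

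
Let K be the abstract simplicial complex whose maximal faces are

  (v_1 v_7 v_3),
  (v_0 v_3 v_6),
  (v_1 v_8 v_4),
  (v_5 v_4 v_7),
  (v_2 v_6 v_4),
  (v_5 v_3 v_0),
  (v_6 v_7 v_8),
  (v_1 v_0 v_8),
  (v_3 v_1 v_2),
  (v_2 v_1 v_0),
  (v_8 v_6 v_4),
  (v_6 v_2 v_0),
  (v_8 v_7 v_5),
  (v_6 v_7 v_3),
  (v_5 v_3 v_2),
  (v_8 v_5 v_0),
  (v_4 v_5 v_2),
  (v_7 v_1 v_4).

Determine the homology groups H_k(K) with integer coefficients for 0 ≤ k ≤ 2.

H_0 = Z,  H_1 = Z × Z/2,  H_2 = 0.

Take the total order v_0 < v_1 < v_2 < v_3 < v_4 < v_5 < v_6 < v_7 < v_8 on the vertex set. Then K (dimension 2) consists of the simplices:

  0-simplices (9): [v_0], [v_1], [v_2], [v_3], [v_4], [v_5], [v_6], [v_7], [v_8]
  1-simplices (27): (27 of them)
  2-simplices (18): (18 of them)

so the chain groups are C_0 ≅ Z^9, C_1 ≅ Z^27, C_2 ≅ Z^18.

Boundary ∂_1: C_1 → C_0 maps an edge to its endpoints' difference, ∂[p,q] = q − p. For instance
  ∂[v_1,v_3] = [v_3] − [v_1].
This gives a 9×27 integer matrix of rank 8; reducing to Smith normal form yields diagonal entries (1,1,1,1,1,1,1,1).

∂_2: C_2 → C_1 acts by ∂[p,q,r] = [q,r] − [p,r] + [p,q]. For instance
  ∂[v_6,v_7,v_8] = [v_7,v_8] − [v_6,v_8] + [v_6,v_7],
  ∂[v_0,v_3,v_5] = [v_3,v_5] − [v_0,v_5] + [v_0,v_3].
The 27×18 boundary matrix has rank 18 and Smith normal form diag(1,1,1,1,1,1,1,1,1,1,1,1,1,1,1,1,1,2).

Computing H_k = (kernel of ∂_k) / (image of ∂_{k+1}):

  H_0: rank C_0 − rank ∂_1 = 9 − 8 = 1, and the invariant factors of ∂_1 are all 1, so H_0 = Z.
  H_1: rank ker ∂_1 − rank ∂_2 = (27 − 8) − 18 = 1, and ∂_2 has invariant factor 2 > 1, so H_1 = Z × Z/2.
  H_2: rank ker ∂_2 − rank ∂_3 = (18 − 18) − 0 = 0, and there is no ∂_3, so H_2 = 0.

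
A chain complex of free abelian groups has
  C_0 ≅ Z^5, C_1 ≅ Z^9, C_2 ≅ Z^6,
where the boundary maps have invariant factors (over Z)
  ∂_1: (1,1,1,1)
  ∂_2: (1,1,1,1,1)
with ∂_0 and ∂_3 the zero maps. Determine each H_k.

H_0 ≅ Z,  H_1 = 0,  H_2 ≅ Z.

H_0: b_0 = 5 − 0 − 4 = 1; torsion from ∂_1 factors > 1: none. So H_0 ≅ Z.
H_1: b_1 = 9 − 4 − 5 = 0; torsion from ∂_2 factors > 1: none. So H_1 ≅ 0.
H_2: b_2 = 6 − 5 − 0 = 1; torsion from ∂_3 factors > 1: none. So H_2 ≅ Z.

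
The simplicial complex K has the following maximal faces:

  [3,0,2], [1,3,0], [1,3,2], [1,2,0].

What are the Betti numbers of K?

Order the vertices as 0 < 1 < 2 < 3. Listing each simplex with vertices in this order, K has dimension 2 with simplices:

  0-simplices (4): [0], [1], [2], [3]
  1-simplices (6): [0,1], [0,2], [0,3], [1,2], [1,3], [2,3]
  2-simplices (4): [0,1,2], [0,1,3], [0,2,3], [1,2,3]

Hence C_0 ≅ Z^4, C_1 ≅ Z^6, C_2 ≅ Z^4.

Boundary ∂_1: C_1 → C_0 sends each edge [p,q] (with p < q) to q − p. For instance
  ∂[1,3] = [3] − [1].
The resulting 4×6 matrix has rank 3, and its Smith normal form has invariant factors (1,1,1).

∂_2: C_2 → C_1 sends each 2-simplex [p,q,r] to [q,r] − [p,r] + [p,q]. For instance
  ∂[1,2,3] = [2,3] − [1,3] + [1,2],
  ∂[0,2,3] = [2,3] − [0,3] + [0,2].
The 6×4 boundary matrix has rank 3 and Smith normal form diag(1,1,1).

Computing H_k = (kernel of ∂_k) / (image of ∂_{k+1}):

  H_0: rank C_0 − rank ∂_1 = 4 − 3 = 1, and the invariant factors of ∂_1 are all 1, so H_0 ≅ Z.
  H_1: rank ker ∂_1 − rank ∂_2 = (6 − 3) − 3 = 0, and the invariant factors of ∂_2 are all 1, so H_1 ≅ 0.
  H_2: rank ker ∂_2 − rank ∂_3 = (4 − 3) − 0 = 1, and there is no ∂_3, so H_2 ≅ Z.

Hence the Betti numbers are b_0 = 1, b_1 = 0, b_2 = 1.

b_0 = 1, b_1 = 0, b_2 = 1.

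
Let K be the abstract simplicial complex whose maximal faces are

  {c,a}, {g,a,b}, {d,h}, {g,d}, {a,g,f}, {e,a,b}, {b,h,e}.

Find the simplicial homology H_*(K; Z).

H_0 = Z,  H_1 = Z,  H_2 = 0.

Take the total order a < b < c < d < e < f < g < h on the vertex set. Then K (dimension 2) consists of the simplices:

  0-simplices (8): a, b, c, d, e, f, g, h
  1-simplices (12): ab, ac, ae, af, ag, be, bg, bh, dg, dh, eh, fg
  2-simplices (4): abe, abg, afg, beh

Hence C_0 ≅ Z^8, C_1 ≅ Z^12, C_2 ≅ Z^4.

∂_1: C_1 → C_0 maps an edge to its endpoints' difference, ∂[p,q] = q − p. For instance
  ∂ab = b − a.
As a 8×12 matrix over Z this has rank 7, with invariant factors (1,1,1,1,1,1,1).

The boundary map ∂_2: C_2 → C_1 maps a triangle to the signed sum of its edges. For instance
  ∂beh = eh − bh + be,
  ∂afg = fg − ag + af.
As a 12×4 matrix over Z this has rank 4, with invariant factors (1,1,1,1).

Reading off H_k = ker ∂_k / im ∂_{k+1}:

  H_0: rank C_0 − rank ∂_1 = 8 − 7 = 1, and the invariant factors of ∂_1 are all 1, so H_0 ≅ Z.
  H_1: rank ker ∂_1 − rank ∂_2 = (12 − 7) − 4 = 1, and the invariant factors of ∂_2 are all 1, so H_1 ≅ Z.
  H_2: rank ker ∂_2 − rank ∂_3 = (4 − 4) − 0 = 0, and there is no ∂_3, so H_2 ≅ 0.

As a check, the Euler characteristic is 8 − 12 + 4 = 0, which agrees with 1 − 1 + 0 = 0.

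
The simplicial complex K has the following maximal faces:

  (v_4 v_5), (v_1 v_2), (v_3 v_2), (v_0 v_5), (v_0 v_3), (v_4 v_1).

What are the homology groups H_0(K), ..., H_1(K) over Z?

We work with the vertex ordering v_0 < v_1 < v_2 < v_3 < v_4 < v_5. The simplices of K, each written with vertices in increasing order, are:

  0-simplices (6): [v_0], [v_1], [v_2], [v_3], [v_4], [v_5]
  1-simplices (6): [v_0,v_3], [v_0,v_5], [v_1,v_2], [v_1,v_4], [v_2,v_3], [v_4,v_5]

so the chain groups are C_0 ≅ Z^6, C_1 ≅ Z^6.

∂_1: C_1 → C_0 is given by ∂[p,q] = [q] − [p]. For instance
  ∂[v_0,v_5] = [v_5] − [v_0].
The 6×6 boundary matrix has rank 5 and Smith normal form diag(1,1,1,1,1).

Now H_k = ker ∂_k / im ∂_{k+1}, so:

  H_0: rank C_0 − rank ∂_1 = 6 − 5 = 1, and the invariant factors of ∂_1 are all 1, so H_0 = Z.
  H_1: rank ker ∂_1 − rank ∂_2 = (6 − 5) − 0 = 1, and there is no ∂_2, so H_1 = Z.

H_0 = Z,  H_1 = Z.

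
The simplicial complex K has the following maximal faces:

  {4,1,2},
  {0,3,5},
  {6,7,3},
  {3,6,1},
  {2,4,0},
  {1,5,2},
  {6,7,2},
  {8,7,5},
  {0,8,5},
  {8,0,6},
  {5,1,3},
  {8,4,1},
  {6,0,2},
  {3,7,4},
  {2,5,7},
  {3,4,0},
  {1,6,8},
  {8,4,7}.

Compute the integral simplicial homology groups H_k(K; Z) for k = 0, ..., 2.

H_0 ≅ Z,  H_1 ≅ Z^2,  H_2 ≅ Z.

Order the vertices as 0 < 1 < 2 < 3 < 4 < 5 < 6 < 7 < 8. Listing each simplex with vertices in this order, K has dimension 2 with simplices:

  0-simplices (9): [0], [1], [2], [3], [4], [5], [6], [7], [8]
  1-simplices (27): (27 of them)
  2-simplices (18): [0,2,4], [0,2,6], [0,3,4], [0,3,5], [0,5,8], [0,6,8], [1,2,4], [1,2,5], [1,3,5], [1,3,6], [1,4,8], [1,6,8], [2,5,7], [2,6,7], [3,4,7], [3,6,7], [4,7,8], [5,7,8]

giving chain groups C_0 ≅ Z^9, C_1 ≅ Z^27, C_2 ≅ Z^18.

Boundary ∂_1: C_1 → C_0 sends each edge [p,q] (with p < q) to q − p. For instance
  ∂[2,4] = [4] − [2].
The 9×27 boundary matrix has rank 8 and Smith normal form diag(1,1,1,1,1,1,1,1).

The boundary map ∂_2: C_2 → C_1 acts by ∂[p,q,r] = [q,r] − [p,r] + [p,q]. For instance
  ∂[0,2,6] = [2,6] − [0,6] + [0,2],
  ∂[3,4,7] = [4,7] − [3,7] + [3,4].
This gives a 27×18 integer matrix of rank 17; reducing to Smith normal form yields diagonal entries (1,1,1,1,1,1,1,1,1,1,1,1,1,1,1,1,1).

Reading off H_k = ker ∂_k / im ∂_{k+1}:

  H_0: rank C_0 − rank ∂_1 = 9 − 8 = 1, and the invariant factors of ∂_1 are all 1, so H_0 = Z.
  H_1: rank ker ∂_1 − rank ∂_2 = (27 − 8) − 17 = 2, and the invariant factors of ∂_2 are all 1, so H_1 = Z^2.
  H_2: rank ker ∂_2 − rank ∂_3 = (18 − 17) − 0 = 1, and there is no ∂_3, so H_2 = Z.

(K is a triangulation of the torus T^2.)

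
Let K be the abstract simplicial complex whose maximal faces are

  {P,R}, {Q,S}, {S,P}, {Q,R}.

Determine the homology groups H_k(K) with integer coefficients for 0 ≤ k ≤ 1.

Order the vertices as P < Q < R < S. Listing each simplex with vertices in this order, K has dimension 1 with simplices:

  0-simplices (4): P, Q, R, S
  1-simplices (4): PR, PS, QR, QS

so the chain groups are C_0 ≅ Z^4, C_1 ≅ Z^4.

Boundary ∂_1: C_1 → C_0 sends each edge [p,q] (with p < q) to q − p.
The resulting 4×4 matrix has rank 3, and its Smith normal form has invariant factors (1,1,1).

From H_k ≅ ker(∂_k) / im(∂_{k+1}) we obtain:

  H_0: rank C_0 − rank ∂_1 = 4 − 3 = 1, and the invariant factors of ∂_1 are all 1, so H_0 = Z.
  H_1: rank ker ∂_1 − rank ∂_2 = (4 − 3) − 0 = 1, and there is no ∂_2, so H_1 = Z.

As a check, the Euler characteristic is 4 − 4 = 0, which agrees with 1 − 1 = 0.
(K is a triangulation of the circle S^1.)

H_0 ≅ Z,  H_1 ≅ Z.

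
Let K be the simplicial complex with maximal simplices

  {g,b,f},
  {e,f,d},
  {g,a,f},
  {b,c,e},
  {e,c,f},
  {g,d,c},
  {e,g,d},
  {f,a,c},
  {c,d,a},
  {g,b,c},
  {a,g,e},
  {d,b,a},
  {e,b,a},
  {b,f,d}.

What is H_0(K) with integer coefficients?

H_0 ≅ Z.

Order the vertices as a < b < c < d < e < f < g. Listing each simplex with vertices in this order, K has dimension 2 with simplices:

  0-simplices (7): a, b, c, d, e, f, g
  1-simplices (21): ab, ac, ad, ae, af, ag, bc, bd, be, bf, bg, cd, ce, cf, cg, de, df, dg, ef, eg, fg
  2-simplices (14): abd, abe, acd, acf, aeg, afg, bce, bcg, bdf, bfg, cdg, cef, def, deg

Hence C_0 ≅ Z^7, C_1 ≅ Z^21, C_2 ≅ Z^14.

The boundary map ∂_1: C_1 → C_0 maps an edge to its endpoints' difference, ∂[p,q] = q − p.
This gives a 7×21 integer matrix of rank 6; reducing to Smith normal form yields diagonal entries (1,1,1,1,1,1).

Boundary ∂_2: C_2 → C_1 sends each 2-simplex [p,q,r] to [q,r] − [p,r] + [p,q]. For instance
  ∂abe = be − ae + ab,
  ∂def = ef − df + de.
The resulting 21×14 matrix has rank 13, and its Smith normal form has invariant factors (1,1,1,1,1,1,1,1,1,1,1,1,1).

Reading off H_k = ker ∂_k / im ∂_{k+1}:

  H_0: rank C_0 − rank ∂_1 = 7 − 6 = 1, and the invariant factors of ∂_1 are all 1, so H_0 ≅ Z.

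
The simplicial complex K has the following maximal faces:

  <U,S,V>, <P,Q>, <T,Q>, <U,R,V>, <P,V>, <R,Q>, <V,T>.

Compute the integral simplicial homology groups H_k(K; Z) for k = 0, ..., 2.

H_0 ≅ Z,  H_1 ≅ Z^2,  H_2 = 0.

We work with the vertex ordering P < Q < R < S < T < U < V. The simplices of K, each written with vertices in increasing order, are:

  0-simplices (7): P, Q, R, S, T, U, V
  1-simplices (10): PQ, PV, QR, QT, RU, RV, SU, SV, TV, UV
  2-simplices (2): RUV, SUV

giving chain groups C_0 ≅ Z^7, C_1 ≅ Z^10, C_2 ≅ Z^2.

Boundary ∂_1: C_1 → C_0 sends each edge [p,q] (with p < q) to q − p. For instance
  ∂PQ = Q − P.
This gives a 7×10 integer matrix of rank 6; reducing to Smith normal form yields diagonal entries (1,1,1,1,1,1).

The boundary map ∂_2: C_2 → C_1 acts by ∂[p,q,r] = [q,r] − [p,r] + [p,q]. For instance
  ∂SUV = UV − SV + SU,
  ∂RUV = UV − RV + RU.
This gives a 10×2 integer matrix of rank 2; reducing to Smith normal form yields diagonal entries (1,1).

From H_k ≅ ker(∂_k) / im(∂_{k+1}) we obtain:

  H_0: rank C_0 − rank ∂_1 = 7 − 6 = 1, and the invariant factors of ∂_1 are all 1, so H_0 = Z.
  H_1: rank ker ∂_1 − rank ∂_2 = (10 − 6) − 2 = 2, and the invariant factors of ∂_2 are all 1, so H_1 = Z^2.
  H_2: rank ker ∂_2 − rank ∂_3 = (2 − 2) − 0 = 0, and there is no ∂_3, so H_2 = 0.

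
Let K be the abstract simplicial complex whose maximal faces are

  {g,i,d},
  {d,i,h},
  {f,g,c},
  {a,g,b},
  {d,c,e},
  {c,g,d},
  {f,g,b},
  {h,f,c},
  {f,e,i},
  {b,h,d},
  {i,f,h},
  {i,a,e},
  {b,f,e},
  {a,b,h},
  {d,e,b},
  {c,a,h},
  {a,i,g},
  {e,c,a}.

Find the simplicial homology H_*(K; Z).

H_0 ≅ Z,  H_1 ≅ Z^2,  H_2 ≅ Z.

Fix the vertex order a < b < c < d < e < f < g < h < i and write every simplex with vertices in increasing order. Then dim K = 2 and the simplices of K are:

  0-simplices (9): a, b, c, d, e, f, g, h, i
  1-simplices (27): ab, ac, ae, ag, ah, ai, bd, be, bf, bg, bh, cd, ce, cf, cg, ch, de, dg, dh, di, ef, ei, fg, fh, fi, gi, hi
  2-simplices (18): abg, abh, ace, ach, aei, agi, bde, bdh, bef, bfg, cde, cdg, cfg, cfh, dgi, dhi, efi, fhi

Hence C_0 ≅ Z^9, C_1 ≅ Z^27, C_2 ≅ Z^18.

Boundary ∂_1: C_1 → C_0 sends each edge [p,q] (with p < q) to q − p.
As a 9×27 matrix over Z this has rank 8, with invariant factors (1,1,1,1,1,1,1,1).

∂_2: C_2 → C_1 maps a triangle to the signed sum of its edges. For instance
  ∂cfg = fg − cg + cf,
  ∂abg = bg − ag + ab.
The resulting 27×18 matrix has rank 17, and its Smith normal form has invariant factors (1,1,1,1,1,1,1,1,1,1,1,1,1,1,1,1,1).

Reading off H_k = ker ∂_k / im ∂_{k+1}:

  H_0: rank C_0 − rank ∂_1 = 9 − 8 = 1, and the invariant factors of ∂_1 are all 1, so H_0 = Z.
  H_1: rank ker ∂_1 − rank ∂_2 = (27 − 8) − 17 = 2, and the invariant factors of ∂_2 are all 1, so H_1 = Z^2.
  H_2: rank ker ∂_2 − rank ∂_3 = (18 − 17) − 0 = 1, and there is no ∂_3, so H_2 = Z.

(K is a triangulation of the torus T^2.)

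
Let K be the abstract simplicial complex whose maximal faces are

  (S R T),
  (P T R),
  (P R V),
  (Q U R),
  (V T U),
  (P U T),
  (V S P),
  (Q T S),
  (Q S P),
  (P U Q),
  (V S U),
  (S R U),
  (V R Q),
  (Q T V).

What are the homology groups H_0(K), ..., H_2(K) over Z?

Take the total order P < Q < R < S < T < U < V on the vertex set. Then K (dimension 2) consists of the simplices:

  0-simplices (7): P, Q, R, S, T, U, V
  1-simplices (21): PQ, PR, PS, PT, PU, PV, QR, QS, QT, QU, QV, RS, RT, RU, RV, ST, SU, SV, TU, TV, UV
  2-simplices (14): PQS, PQU, PRT, PRV, PSV, PTU, QRU, QRV, QST, QTV, RST, RSU, SUV, TUV

Hence C_0 ≅ Z^7, C_1 ≅ Z^21, C_2 ≅ Z^14.

∂_1: C_1 → C_0 sends each edge [p,q] (with p < q) to q − p. For instance
  ∂QU = U − Q.
The 7×21 boundary matrix has rank 6 and Smith normal form diag(1,1,1,1,1,1).

Boundary ∂_2: C_2 → C_1 maps a triangle to the signed sum of its edges. For instance
  ∂RST = ST − RT + RS,
  ∂QRU = RU − QU + QR.
This gives a 21×14 integer matrix of rank 13; reducing to Smith normal form yields diagonal entries (1,1,1,1,1,1,1,1,1,1,1,1,1).

Reading off H_k = ker ∂_k / im ∂_{k+1}:

  H_0: rank C_0 − rank ∂_1 = 7 − 6 = 1, and the invariant factors of ∂_1 are all 1, so H_0 = Z.
  H_1: rank ker ∂_1 − rank ∂_2 = (21 − 6) − 13 = 2, and the invariant factors of ∂_2 are all 1, so H_1 = Z^2.
  H_2: rank ker ∂_2 − rank ∂_3 = (14 − 13) − 0 = 1, and there is no ∂_3, so H_2 = Z.

As a check, the Euler characteristic is 7 − 21 + 14 = 0, which agrees with 1 − 2 + 1 = 0.
(K is a triangulation of the torus T^2.)

H_0 = Z,  H_1 = Z^2,  H_2 = Z.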